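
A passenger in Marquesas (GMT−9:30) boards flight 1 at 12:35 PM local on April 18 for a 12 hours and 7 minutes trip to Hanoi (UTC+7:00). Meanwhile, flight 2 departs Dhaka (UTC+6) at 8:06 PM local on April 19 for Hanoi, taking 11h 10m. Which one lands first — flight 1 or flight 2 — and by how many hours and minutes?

Flight 1 in UTC: 12:35 PM + 9:30 = 10:05 PM on Apr 18.
+12 hours and 7 minutes → arrive 10:12 AM UTC on Apr 19.
Flight 2 in UTC: 8:06 PM − 6:00 = 2:06 PM on Apr 19.
+11 hours and 10 minutes → arrive 1:16 AM UTC on Apr 20.
Flight 1 lands earlier by 15 hours 4 minutes.

the first, by 15 hours 4 minutes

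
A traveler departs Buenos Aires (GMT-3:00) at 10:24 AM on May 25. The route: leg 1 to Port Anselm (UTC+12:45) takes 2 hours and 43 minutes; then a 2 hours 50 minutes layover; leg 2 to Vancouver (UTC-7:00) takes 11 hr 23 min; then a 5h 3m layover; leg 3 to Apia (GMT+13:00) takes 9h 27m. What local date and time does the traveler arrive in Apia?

Convert departure to UTC: 10:24 AM + 3:00 = 1:24 PM UTC on May 25.
Add 2 hours and 43 minutes leg 1 → 4:07 PM UTC.
Add 2 hours and 50 minutes layover in Port Anselm → 6:57 PM UTC.
Add 11 hours 23 minutes leg 2 → 6:20 AM UTC (May 26).
Add 5 hours and 3 minutes layover in Vancouver → 11:23 AM UTC.
Add 9 hours 27 minutes leg 3 → 8:50 PM UTC.
Apia is UTC+13:00, so local arrival = 8:50 PM + 13:00 = 9:50 AM on May 27.

9:50 AM on May 27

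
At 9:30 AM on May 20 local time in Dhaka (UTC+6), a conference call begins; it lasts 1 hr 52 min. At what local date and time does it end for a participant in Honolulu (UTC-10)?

7:22 PM on May 19

Convert start to UTC: 9:30 AM − 6:00 = 3:30 AM UTC on May 20.
Add 1 hour and 52 minutes duration → 5:22 AM UTC.
Honolulu is UTC−10:00, so local end time = 5:22 AM − 10:00 = 7:22 PM on May 19.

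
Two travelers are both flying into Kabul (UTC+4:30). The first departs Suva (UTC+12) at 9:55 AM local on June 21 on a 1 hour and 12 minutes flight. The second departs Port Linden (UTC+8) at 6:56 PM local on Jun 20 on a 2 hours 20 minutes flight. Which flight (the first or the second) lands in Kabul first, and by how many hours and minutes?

the second, by 9 hours 51 minutes

Flight 1 in UTC: 9:55 AM − 12:00 = 9:55 PM on Jun 20.
+1 hour 12 minutes → arrive 11:07 PM UTC on Jun 20.
Flight 2 in UTC: 6:56 PM − 8:00 = 10:56 AM on Jun 20.
+2 hours and 20 minutes → arrive 1:16 PM UTC on Jun 20.
Flight 2 lands earlier by 9 hours 51 minutes.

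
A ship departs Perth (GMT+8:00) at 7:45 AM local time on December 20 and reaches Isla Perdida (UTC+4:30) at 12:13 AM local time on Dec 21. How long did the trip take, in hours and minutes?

19 hours 58 minutes

Departure in UTC: 7:45 AM − 8:00 = 11:45 PM on Dec 19.
Arrival in UTC: 12:13 AM − 4:30 = 7:43 PM on Dec 20.
Elapsed = 7:43 PM − 11:45 PM (+1 day) = 19 hours 58 minutes.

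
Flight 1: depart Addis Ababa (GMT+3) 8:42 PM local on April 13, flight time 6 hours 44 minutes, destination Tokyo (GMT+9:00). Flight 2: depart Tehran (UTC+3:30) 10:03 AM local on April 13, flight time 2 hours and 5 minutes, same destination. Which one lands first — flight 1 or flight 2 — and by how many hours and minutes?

the second, by 15 hours 48 minutes

Flight 1 in UTC: 8:42 PM − 3:00 = 5:42 PM on Apr 13.
+6 hours and 44 minutes → arrive 12:26 AM UTC on Apr 14.
Flight 2 in UTC: 10:03 AM − 3:30 = 6:33 AM on Apr 13.
+2 hours and 5 minutes → arrive 8:38 AM UTC on Apr 13.
Flight 2 lands earlier by 15 hours 48 minutes.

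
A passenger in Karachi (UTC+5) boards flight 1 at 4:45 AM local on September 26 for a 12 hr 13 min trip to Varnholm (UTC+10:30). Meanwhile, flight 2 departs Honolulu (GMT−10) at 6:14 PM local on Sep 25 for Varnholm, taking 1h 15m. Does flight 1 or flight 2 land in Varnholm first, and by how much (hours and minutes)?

the second, by 6 hours 29 minutes

Flight 1 in UTC: 4:45 AM − 5:00 = 11:45 PM on Sep 25.
+12 hours 13 minutes → arrive 11:58 AM UTC on Sep 26.
Flight 2 in UTC: 6:14 PM + 10:00 = 4:14 AM on Sep 26.
+1 hour and 15 minutes → arrive 5:29 AM UTC on Sep 26.
Flight 2 lands earlier by 6 hours 29 minutes.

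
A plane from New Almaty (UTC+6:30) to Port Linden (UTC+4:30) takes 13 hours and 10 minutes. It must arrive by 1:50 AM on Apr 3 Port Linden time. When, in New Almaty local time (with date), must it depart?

2:40 PM on April 2

Target arrival in UTC: 1:50 AM − 4:30 = 9:20 PM on Apr 2.
Subtract 13 hours 10 minutes → departure 8:10 AM UTC on Apr 2.
New Almaty is UTC+6:30: 8:10 AM + 6:30 = 2:40 PM on Apr 2.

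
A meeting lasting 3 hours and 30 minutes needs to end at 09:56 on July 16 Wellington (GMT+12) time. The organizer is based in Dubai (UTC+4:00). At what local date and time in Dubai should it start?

Target end time in UTC: 09:56 − 12:00 = 21:56 on Jul 15.
Subtract 3 hours 30 minutes → start 18:26 UTC on Jul 15.
Dubai is UTC+4:00: 18:26 + 4:00 = 22:26 on Jul 15.

22:26 on July 15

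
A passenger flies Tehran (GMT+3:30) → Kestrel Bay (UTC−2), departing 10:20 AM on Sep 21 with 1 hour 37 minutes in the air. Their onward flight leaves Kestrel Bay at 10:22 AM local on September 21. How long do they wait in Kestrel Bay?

Convert departure to UTC: 10:20 AM − 3:30 = 6:50 AM UTC on Sep 21.
Add 1 hour and 37 minutes flight time → 8:27 AM UTC.
Kestrel Bay is UTC−2:00, so local arrival = 8:27 AM − 2:00 = 6:27 AM on Sep 21.
Layover = 10:22 AM − 6:27 AM = 3 hours 55 minutes.

3 hours 55 minutes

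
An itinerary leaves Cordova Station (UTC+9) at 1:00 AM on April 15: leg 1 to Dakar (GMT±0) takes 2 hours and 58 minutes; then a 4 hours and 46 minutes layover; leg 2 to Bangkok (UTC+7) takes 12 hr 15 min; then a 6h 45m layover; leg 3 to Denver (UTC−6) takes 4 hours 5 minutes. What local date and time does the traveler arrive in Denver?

4:49 PM on April 15

Convert departure to UTC: 1:00 AM − 9:00 = 4:00 PM UTC on Apr 14.
Add 2 hours and 58 minutes leg 1 → 6:58 PM UTC.
Add 4 hours 46 minutes layover in Dakar → 11:44 PM UTC.
Add 12 hours and 15 minutes leg 2 → 11:59 AM UTC (Apr 15).
Add 6 hours 45 minutes layover in Bangkok → 6:44 PM UTC.
Add 4 hours 5 minutes leg 3 → 10:49 PM UTC.
Denver is UTC−6:00, so local arrival = 10:49 PM − 6:00 = 4:49 PM on Apr 15.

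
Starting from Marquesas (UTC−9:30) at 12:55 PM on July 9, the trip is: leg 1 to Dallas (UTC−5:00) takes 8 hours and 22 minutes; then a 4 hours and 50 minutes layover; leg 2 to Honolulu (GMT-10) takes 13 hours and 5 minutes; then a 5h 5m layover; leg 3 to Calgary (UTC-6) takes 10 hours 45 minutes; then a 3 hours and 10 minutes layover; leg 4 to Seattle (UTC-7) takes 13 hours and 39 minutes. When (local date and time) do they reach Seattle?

2:21 AM on July 12

Convert departure to UTC: 12:55 PM + 9:30 = 10:25 PM UTC on Jul 9.
Add 8 hours 22 minutes leg 1 → 6:47 AM UTC (Jul 10).
Add 4 hours 50 minutes layover in Dallas → 11:37 AM UTC.
Add 13 hours and 5 minutes leg 2 → 12:42 AM UTC (Jul 11).
Add 5 hours 5 minutes layover in Honolulu → 5:47 AM UTC.
Add 10 hours and 45 minutes leg 3 → 4:32 PM UTC.
Add 3 hours 10 minutes layover in Calgary → 7:42 PM UTC.
Add 13 hours and 39 minutes leg 4 → 9:21 AM UTC (Jul 12).
Seattle is UTC−7:00, so local arrival = 9:21 AM − 7:00 = 2:21 AM on Jul 12.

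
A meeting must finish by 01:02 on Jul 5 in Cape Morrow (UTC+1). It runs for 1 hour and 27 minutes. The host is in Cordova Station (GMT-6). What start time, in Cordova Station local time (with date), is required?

16:35 on Jul 4

Target end time in UTC: 01:02 − 1:00 = 00:02 on Jul 5.
Subtract 1 hour 27 minutes → start 22:35 UTC on Jul 4.
Cordova Station is UTC−6:00: 22:35 − 6:00 = 16:35 on Jul 4.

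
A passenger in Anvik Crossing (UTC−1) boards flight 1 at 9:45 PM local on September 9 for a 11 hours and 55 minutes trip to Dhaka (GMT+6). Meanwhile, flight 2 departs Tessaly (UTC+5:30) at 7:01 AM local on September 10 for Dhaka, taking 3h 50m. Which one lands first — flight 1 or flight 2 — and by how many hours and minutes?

the second, by 5 hours 19 minutes

Flight 1 in UTC: 9:45 PM + 1:00 = 10:45 PM on Sep 9.
+11 hours and 55 minutes → arrive 10:40 AM UTC on Sep 10.
Flight 2 in UTC: 7:01 AM − 5:30 = 1:31 AM on Sep 10.
+3 hours 50 minutes → arrive 5:21 AM UTC on Sep 10.
Flight 2 lands earlier by 5 hours 19 minutes.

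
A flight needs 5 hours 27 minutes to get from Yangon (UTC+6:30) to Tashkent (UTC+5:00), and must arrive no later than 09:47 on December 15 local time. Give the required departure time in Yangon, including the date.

05:50 on December 15

Target arrival in UTC: 09:47 − 5:00 = 04:47 on Dec 15.
Subtract 5 hours and 27 minutes → departure 23:20 UTC on Dec 14.
Yangon is UTC+6:30: 23:20 + 6:30 = 05:50 on Dec 15.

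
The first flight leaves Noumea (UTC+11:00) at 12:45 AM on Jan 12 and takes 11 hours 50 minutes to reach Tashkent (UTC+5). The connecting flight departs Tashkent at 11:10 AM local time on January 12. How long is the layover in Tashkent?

Convert departure to UTC: 12:45 AM − 11:00 = 1:45 PM UTC on Jan 11.
Add 11 hours 50 minutes flight time → 1:35 AM UTC (Jan 12).
Tashkent is UTC+5:00, so local arrival = 1:35 AM + 5:00 = 6:35 AM on Jan 12.
Layover = 11:10 AM − 6:35 AM = 4 hours 35 minutes.

4 hours 35 minutes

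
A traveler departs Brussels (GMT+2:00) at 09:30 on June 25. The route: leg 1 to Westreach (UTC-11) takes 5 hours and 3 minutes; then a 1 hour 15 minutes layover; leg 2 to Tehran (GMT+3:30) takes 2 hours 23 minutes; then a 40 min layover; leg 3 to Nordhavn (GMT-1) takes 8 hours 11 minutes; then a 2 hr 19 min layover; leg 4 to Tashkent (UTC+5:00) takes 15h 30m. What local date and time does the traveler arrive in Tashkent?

23:51 on June 26

Convert departure to UTC: 09:30 − 2:00 = 07:30 UTC on Jun 25.
Add 5 hours 3 minutes leg 1 → 12:33 UTC.
Add 1 hour 15 minutes layover in Westreach → 13:48 UTC.
Add 2 hours 23 minutes leg 2 → 16:11 UTC.
Add 40 minutes layover in Tehran → 16:51 UTC.
Add 8 hours and 11 minutes leg 3 → 01:02 UTC (Jun 26).
Add 2 hours and 19 minutes layover in Nordhavn → 03:21 UTC.
Add 15 hours 30 minutes leg 4 → 18:51 UTC.
Tashkent is UTC+5:00, so local arrival = 18:51 + 5:00 = 23:51 on Jun 26.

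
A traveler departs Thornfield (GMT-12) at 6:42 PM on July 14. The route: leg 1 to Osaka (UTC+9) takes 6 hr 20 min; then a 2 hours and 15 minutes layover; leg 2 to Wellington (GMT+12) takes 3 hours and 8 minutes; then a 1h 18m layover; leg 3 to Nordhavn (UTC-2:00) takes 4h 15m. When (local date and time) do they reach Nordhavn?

Convert departure to UTC: 6:42 PM + 12:00 = 6:42 AM UTC on Jul 15.
Add 6 hours 20 minutes leg 1 → 1:02 PM UTC.
Add 2 hours 15 minutes layover in Osaka → 3:17 PM UTC.
Add 3 hours 8 minutes leg 2 → 6:25 PM UTC.
Add 1 hour and 18 minutes layover in Wellington → 7:43 PM UTC.
Add 4 hours 15 minutes leg 3 → 11:58 PM UTC.
Nordhavn is UTC−2:00, so local arrival = 11:58 PM − 2:00 = 9:58 PM on Jul 15.

9:58 PM on July 15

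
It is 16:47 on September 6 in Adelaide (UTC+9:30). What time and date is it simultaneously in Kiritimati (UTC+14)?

21:17 on Sep 6

Kiritimati is 4:30 ahead of Adelaide.
Shift by the zone difference: 16:47 + 4:30 = 21:17 on Sep 6 in Kiritimati.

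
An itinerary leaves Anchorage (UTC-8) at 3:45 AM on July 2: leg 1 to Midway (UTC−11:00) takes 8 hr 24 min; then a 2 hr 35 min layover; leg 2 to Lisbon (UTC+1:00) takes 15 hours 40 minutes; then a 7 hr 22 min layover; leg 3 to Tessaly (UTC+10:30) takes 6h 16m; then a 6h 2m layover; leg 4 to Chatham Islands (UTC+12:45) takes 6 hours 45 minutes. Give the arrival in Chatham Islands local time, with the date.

5:34 AM on Jul 5

Convert departure to UTC: 3:45 AM + 8:00 = 11:45 AM UTC on Jul 2.
Add 8 hours and 24 minutes leg 1 → 8:09 PM UTC.
Add 2 hours 35 minutes layover in Midway → 10:44 PM UTC.
Add 15 hours and 40 minutes leg 2 → 2:24 PM UTC (Jul 3).
Add 7 hours and 22 minutes layover in Lisbon → 9:46 PM UTC.
Add 6 hours and 16 minutes leg 3 → 4:02 AM UTC (Jul 4).
Add 6 hours and 2 minutes layover in Tessaly → 10:04 AM UTC.
Add 6 hours 45 minutes leg 4 → 4:49 PM UTC.
Chatham Islands is UTC+12:45, so local arrival = 4:49 PM + 12:45 = 5:34 AM on Jul 5.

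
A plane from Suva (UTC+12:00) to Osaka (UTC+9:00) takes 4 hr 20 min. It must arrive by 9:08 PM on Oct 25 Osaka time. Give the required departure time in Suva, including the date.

7:48 PM on Oct 25

Target arrival in UTC: 9:08 PM − 9:00 = 12:08 PM on Oct 25.
Subtract 4 hours and 20 minutes → departure 7:48 AM UTC on Oct 25.
Suva is UTC+12:00: 7:48 AM + 12:00 = 7:48 PM on Oct 25.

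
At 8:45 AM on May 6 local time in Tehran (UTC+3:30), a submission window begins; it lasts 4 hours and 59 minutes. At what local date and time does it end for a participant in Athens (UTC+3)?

Athens is 0:30 behind Tehran.
After 4 hours and 59 minutes it is 1:44 PM in Tehran.
Shift by the zone difference: 1:44 PM − 0:30 = 1:14 PM on May 6 in Athens.

1:14 PM on May 6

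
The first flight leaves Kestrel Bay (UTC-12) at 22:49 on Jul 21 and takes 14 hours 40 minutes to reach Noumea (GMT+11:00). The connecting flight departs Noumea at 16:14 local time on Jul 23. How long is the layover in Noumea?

3 hours 45 minutes

Convert departure to UTC: 22:49 + 12:00 = 10:49 UTC on Jul 22.
Add 14 hours and 40 minutes flight time → 01:29 UTC (Jul 23).
Noumea is UTC+11:00, so local arrival = 01:29 + 11:00 = 12:29 on Jul 23.
Layover = 16:14 − 12:29 = 3 hours 45 minutes.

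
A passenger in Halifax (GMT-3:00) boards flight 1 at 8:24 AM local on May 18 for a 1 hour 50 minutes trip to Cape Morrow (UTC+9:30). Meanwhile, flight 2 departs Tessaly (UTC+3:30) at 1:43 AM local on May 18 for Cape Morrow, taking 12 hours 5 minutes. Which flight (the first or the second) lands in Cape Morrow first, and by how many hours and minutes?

the second, by 2 hours 56 minutes

Flight 1 in UTC: 8:24 AM + 3:00 = 11:24 AM on May 18.
+1 hour and 50 minutes → arrive 1:14 PM UTC on May 18.
Flight 2 in UTC: 1:43 AM − 3:30 = 10:13 PM on May 17.
+12 hours 5 minutes → arrive 10:18 AM UTC on May 18.
Flight 2 lands earlier by 2 hours 56 minutes.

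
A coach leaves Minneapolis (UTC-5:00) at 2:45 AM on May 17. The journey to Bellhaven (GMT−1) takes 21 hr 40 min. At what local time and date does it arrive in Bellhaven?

4:25 AM on May 18

Convert departure to UTC: 2:45 AM + 5:00 = 7:45 AM UTC on May 17.
Add 21 hours and 40 minutes travel time → 5:25 AM UTC (May 18).
Bellhaven is UTC−1:00, so local arrival = 5:25 AM − 1:00 = 4:25 AM on May 18.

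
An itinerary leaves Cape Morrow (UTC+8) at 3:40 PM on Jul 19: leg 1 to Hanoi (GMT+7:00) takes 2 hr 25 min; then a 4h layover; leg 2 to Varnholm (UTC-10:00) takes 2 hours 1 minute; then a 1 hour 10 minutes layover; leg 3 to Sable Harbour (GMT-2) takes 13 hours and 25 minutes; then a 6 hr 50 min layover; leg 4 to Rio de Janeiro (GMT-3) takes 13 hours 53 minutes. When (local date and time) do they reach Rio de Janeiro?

Convert departure to UTC: 3:40 PM − 8:00 = 7:40 AM UTC on Jul 19.
Add 2 hours 25 minutes leg 1 → 10:05 AM UTC.
Add 4 hours layover in Hanoi → 2:05 PM UTC.
Add 2 hours 1 minute leg 2 → 4:06 PM UTC.
Add 1 hour and 10 minutes layover in Varnholm → 5:16 PM UTC.
Add 13 hours 25 minutes leg 3 → 6:41 AM UTC (Jul 20).
Add 6 hours 50 minutes layover in Sable Harbour → 1:31 PM UTC.
Add 13 hours and 53 minutes leg 4 → 3:24 AM UTC (Jul 21).
Rio de Janeiro is UTC−3:00, so local arrival = 3:24 AM − 3:00 = 12:24 AM on Jul 21.

12:24 AM on Jul 21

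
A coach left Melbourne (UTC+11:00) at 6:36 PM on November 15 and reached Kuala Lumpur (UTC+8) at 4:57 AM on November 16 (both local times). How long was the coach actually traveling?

Departure in UTC: 6:36 PM − 11:00 = 7:36 AM on Nov 15.
Arrival in UTC: 4:57 AM − 8:00 = 8:57 PM on Nov 15.
Elapsed = 8:57 PM − 7:36 AM = 13 hours 21 minutes.

13 hours 21 minutes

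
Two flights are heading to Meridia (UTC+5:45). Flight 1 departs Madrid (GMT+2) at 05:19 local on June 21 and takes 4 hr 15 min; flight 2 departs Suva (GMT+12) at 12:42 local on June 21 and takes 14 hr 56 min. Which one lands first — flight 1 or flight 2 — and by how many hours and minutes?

the first, by 8 hours 4 minutes

Flight 1 in UTC: 05:19 − 2:00 = 03:19 on Jun 21.
+4 hours 15 minutes → arrive 07:34 UTC on Jun 21.
Flight 2 in UTC: 12:42 − 12:00 = 00:42 on Jun 21.
+14 hours and 56 minutes → arrive 15:38 UTC on Jun 21.
Flight 1 lands earlier by 8 hours 4 minutes.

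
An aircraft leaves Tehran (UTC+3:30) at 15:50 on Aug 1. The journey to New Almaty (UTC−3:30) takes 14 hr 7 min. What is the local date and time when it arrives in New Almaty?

22:57 on Aug 1

Convert departure to UTC: 15:50 − 3:30 = 12:20 UTC on Aug 1.
Add 14 hours and 7 minutes travel time → 02:27 UTC (Aug 2).
New Almaty is UTC−3:30, so local arrival = 02:27 − 3:30 = 22:57 on Aug 1.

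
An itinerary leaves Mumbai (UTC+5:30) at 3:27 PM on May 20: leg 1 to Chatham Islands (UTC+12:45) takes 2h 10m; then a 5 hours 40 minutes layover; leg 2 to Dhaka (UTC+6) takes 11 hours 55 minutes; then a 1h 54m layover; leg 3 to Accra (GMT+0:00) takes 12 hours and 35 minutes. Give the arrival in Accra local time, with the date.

8:11 PM on May 21

Convert departure to UTC: 3:27 PM − 5:30 = 9:57 AM UTC on May 20.
Add 2 hours and 10 minutes leg 1 → 12:07 PM UTC.
Add 5 hours 40 minutes layover in Chatham Islands → 5:47 PM UTC.
Add 11 hours and 55 minutes leg 2 → 5:42 AM UTC (May 21).
Add 1 hour and 54 minutes layover in Dhaka → 7:36 AM UTC.
Add 12 hours 35 minutes leg 3 → 8:11 PM UTC.
Accra is UTC+0, so local arrival is the same: 8:11 PM on May 21.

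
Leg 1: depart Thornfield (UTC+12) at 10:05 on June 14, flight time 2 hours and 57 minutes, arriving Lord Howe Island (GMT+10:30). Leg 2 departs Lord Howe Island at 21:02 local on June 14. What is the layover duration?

9 hours 30 minutes

Convert departure to UTC: 10:05 − 12:00 = 22:05 UTC on Jun 13.
Add 2 hours and 57 minutes flight time → 01:02 UTC (Jun 14).
Lord Howe Island is UTC+10:30, so local arrival = 01:02 + 10:30 = 11:32 on Jun 14.
Layover = 21:02 − 11:32 = 9 hours 30 minutes.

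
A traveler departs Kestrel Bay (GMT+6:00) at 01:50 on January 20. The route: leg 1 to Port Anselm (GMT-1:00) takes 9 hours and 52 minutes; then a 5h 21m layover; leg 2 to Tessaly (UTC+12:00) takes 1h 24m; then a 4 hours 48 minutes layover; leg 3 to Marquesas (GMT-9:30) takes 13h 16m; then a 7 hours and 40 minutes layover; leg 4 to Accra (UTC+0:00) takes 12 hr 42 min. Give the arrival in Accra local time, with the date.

02:53 on Jan 22

Convert departure to UTC: 01:50 − 6:00 = 19:50 UTC on Jan 19.
Add 9 hours and 52 minutes leg 1 → 05:42 UTC (Jan 20).
Add 5 hours 21 minutes layover in Port Anselm → 11:03 UTC.
Add 1 hour 24 minutes leg 2 → 12:27 UTC.
Add 4 hours 48 minutes layover in Tessaly → 17:15 UTC.
Add 13 hours 16 minutes leg 3 → 06:31 UTC (Jan 21).
Add 7 hours 40 minutes layover in Marquesas → 14:11 UTC.
Add 12 hours 42 minutes leg 4 → 02:53 UTC (Jan 22).
Accra is UTC+0, so local arrival is the same: 02:53 on Jan 22.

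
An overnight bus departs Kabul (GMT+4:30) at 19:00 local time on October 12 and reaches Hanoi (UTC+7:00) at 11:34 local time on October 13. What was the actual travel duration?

14 hours 4 minutes

Hanoi is 2:30 ahead of Kabul.
Clock-face elapsed time (ignoring zones) is 16 hours 34 minutes.
Actual elapsed = 16 hours 34 minutes − 2:30 = 14 hours 4 minutes.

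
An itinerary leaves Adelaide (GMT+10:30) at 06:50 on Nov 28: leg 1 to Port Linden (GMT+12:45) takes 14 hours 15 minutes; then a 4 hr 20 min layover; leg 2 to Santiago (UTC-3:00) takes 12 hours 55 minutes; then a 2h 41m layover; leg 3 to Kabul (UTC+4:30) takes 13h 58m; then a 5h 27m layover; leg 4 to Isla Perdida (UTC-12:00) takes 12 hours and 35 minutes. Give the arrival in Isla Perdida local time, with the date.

Convert departure to UTC: 06:50 − 10:30 = 20:20 UTC on Nov 27.
Add 14 hours 15 minutes leg 1 → 10:35 UTC (Nov 28).
Add 4 hours and 20 minutes layover in Port Linden → 14:55 UTC.
Add 12 hours 55 minutes leg 2 → 03:50 UTC (Nov 29).
Add 2 hours and 41 minutes layover in Santiago → 06:31 UTC.
Add 13 hours and 58 minutes leg 3 → 20:29 UTC.
Add 5 hours 27 minutes layover in Kabul → 01:56 UTC (Nov 30).
Add 12 hours 35 minutes leg 4 → 14:31 UTC.
Isla Perdida is UTC−12:00, so local arrival = 14:31 − 12:00 = 02:31 on Nov 30.

02:31 on November 30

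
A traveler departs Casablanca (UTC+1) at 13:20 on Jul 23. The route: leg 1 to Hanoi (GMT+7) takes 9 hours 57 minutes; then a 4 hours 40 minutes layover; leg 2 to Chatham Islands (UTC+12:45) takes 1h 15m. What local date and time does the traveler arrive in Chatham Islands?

Convert departure to UTC: 13:20 − 1:00 = 12:20 UTC on Jul 23.
Add 9 hours and 57 minutes leg 1 → 22:17 UTC.
Add 4 hours and 40 minutes layover in Hanoi → 02:57 UTC (Jul 24).
Add 1 hour 15 minutes leg 2 → 04:12 UTC.
Chatham Islands is UTC+12:45, so local arrival = 04:12 + 12:45 = 16:57 on Jul 24.

16:57 on July 24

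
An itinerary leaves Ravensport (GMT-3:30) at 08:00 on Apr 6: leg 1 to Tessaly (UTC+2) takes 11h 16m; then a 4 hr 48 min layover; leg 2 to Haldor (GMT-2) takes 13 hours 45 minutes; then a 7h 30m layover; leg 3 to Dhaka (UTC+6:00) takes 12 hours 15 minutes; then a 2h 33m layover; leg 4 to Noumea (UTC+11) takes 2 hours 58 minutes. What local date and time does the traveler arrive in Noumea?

05:35 on Apr 9

Convert departure to UTC: 08:00 + 3:30 = 11:30 UTC on Apr 6.
Add 11 hours and 16 minutes leg 1 → 22:46 UTC.
Add 4 hours 48 minutes layover in Tessaly → 03:34 UTC (Apr 7).
Add 13 hours and 45 minutes leg 2 → 17:19 UTC.
Add 7 hours and 30 minutes layover in Haldor → 00:49 UTC (Apr 8).
Add 12 hours 15 minutes leg 3 → 13:04 UTC.
Add 2 hours 33 minutes layover in Dhaka → 15:37 UTC.
Add 2 hours 58 minutes leg 4 → 18:35 UTC.
Noumea is UTC+11:00, so local arrival = 18:35 + 11:00 = 05:35 on Apr 9.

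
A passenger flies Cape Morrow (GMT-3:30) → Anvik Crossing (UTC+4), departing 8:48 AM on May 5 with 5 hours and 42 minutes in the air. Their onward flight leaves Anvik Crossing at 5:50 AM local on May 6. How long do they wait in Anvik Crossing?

Convert departure to UTC: 8:48 AM + 3:30 = 12:18 PM UTC on May 5.
Add 5 hours and 42 minutes flight time → 6:00 PM UTC.
Anvik Crossing is UTC+4:00, so local arrival = 6:00 PM + 4:00 = 10:00 PM on May 5.
Layover = 5:50 AM − 10:00 PM (+1 day) = 7 hours 50 minutes.

7 hours 50 minutes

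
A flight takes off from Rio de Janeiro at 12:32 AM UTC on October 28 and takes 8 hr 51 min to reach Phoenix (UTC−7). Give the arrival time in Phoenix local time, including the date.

2:23 AM on October 28

Departure is given in UTC: 12:32 AM on Oct 28.
Add 8 hours 51 minutes → 9:23 AM UTC.
Phoenix is UTC−7:00: 9:23 AM − 7:00 = 2:23 AM on Oct 28.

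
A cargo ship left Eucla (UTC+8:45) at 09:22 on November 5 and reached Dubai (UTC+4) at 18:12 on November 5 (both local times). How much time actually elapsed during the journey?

Departure in UTC: 09:22 − 8:45 = 00:37 on Nov 5.
Arrival in UTC: 18:12 − 4:00 = 14:12 on Nov 5.
Elapsed = 14:12 − 00:37 = 13 hours 35 minutes.

13 hours 35 minutes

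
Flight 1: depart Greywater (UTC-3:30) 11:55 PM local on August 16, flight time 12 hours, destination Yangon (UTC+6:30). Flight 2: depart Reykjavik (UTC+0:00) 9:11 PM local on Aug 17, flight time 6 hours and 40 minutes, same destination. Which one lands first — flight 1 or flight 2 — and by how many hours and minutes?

the first, by 12 hours 26 minutes

Flight 1 in UTC: 11:55 PM + 3:30 = 3:25 AM on Aug 17.
+12 hours → arrive 3:25 PM UTC on Aug 17.
Flight 2 departs at 9:11 PM UTC (Aug 17).
+6 hours 40 minutes → arrive 3:51 AM UTC on Aug 18.
Flight 1 lands earlier by 12 hours 26 minutes.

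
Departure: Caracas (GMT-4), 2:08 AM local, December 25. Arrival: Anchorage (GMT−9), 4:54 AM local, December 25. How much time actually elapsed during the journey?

7 hours 46 minutes

Anchorage is 5:00 behind Caracas.
Clock-face elapsed time (ignoring zones) is 2 hours 46 minutes.
Actual elapsed = 2 hours 46 minutes + 5:00 = 7 hours 46 minutes.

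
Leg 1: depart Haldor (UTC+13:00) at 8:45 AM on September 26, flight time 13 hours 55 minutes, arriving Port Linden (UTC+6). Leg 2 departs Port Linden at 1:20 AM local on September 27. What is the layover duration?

9 hours 40 minutes

Convert departure to UTC: 8:45 AM − 13:00 = 7:45 PM UTC on Sep 25.
Add 13 hours 55 minutes flight time → 9:40 AM UTC (Sep 26).
Port Linden is UTC+6:00, so local arrival = 9:40 AM + 6:00 = 3:40 PM on Sep 26.
Layover = 1:20 AM − 3:40 PM (+1 day) = 9 hours 40 minutes.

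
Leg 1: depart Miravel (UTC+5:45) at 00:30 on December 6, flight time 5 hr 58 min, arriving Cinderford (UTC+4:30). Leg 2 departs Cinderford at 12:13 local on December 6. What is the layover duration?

Convert departure to UTC: 00:30 − 5:45 = 18:45 UTC on Dec 5.
Add 5 hours 58 minutes flight time → 00:43 UTC (Dec 6).
Cinderford is UTC+4:30, so local arrival = 00:43 + 4:30 = 05:13 on Dec 6.
Layover = 12:13 − 05:13 = 7 hours.

7 hours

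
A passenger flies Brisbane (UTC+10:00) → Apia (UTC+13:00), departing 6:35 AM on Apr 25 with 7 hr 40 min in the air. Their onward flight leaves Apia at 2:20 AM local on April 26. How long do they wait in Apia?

9 hours 5 minutes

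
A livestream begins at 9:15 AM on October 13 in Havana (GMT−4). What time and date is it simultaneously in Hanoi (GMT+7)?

8:15 PM on October 13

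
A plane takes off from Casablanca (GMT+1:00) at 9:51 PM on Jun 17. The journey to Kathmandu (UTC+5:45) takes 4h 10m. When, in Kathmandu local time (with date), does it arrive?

6:46 AM on June 18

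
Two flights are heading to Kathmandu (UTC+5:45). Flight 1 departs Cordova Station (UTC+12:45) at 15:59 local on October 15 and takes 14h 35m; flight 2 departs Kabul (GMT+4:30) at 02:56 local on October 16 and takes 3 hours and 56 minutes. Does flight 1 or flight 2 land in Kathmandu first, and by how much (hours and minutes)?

the first, by 8 hours 33 minutes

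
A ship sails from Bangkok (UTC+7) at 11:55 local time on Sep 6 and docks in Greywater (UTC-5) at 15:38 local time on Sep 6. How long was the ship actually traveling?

Departure in UTC: 11:55 − 7:00 = 04:55 on Sep 6.
Arrival in UTC: 15:38 + 5:00 = 20:38 on Sep 6.
Elapsed = 20:38 − 04:55 = 15 hours 43 minutes.

15 hours 43 minutes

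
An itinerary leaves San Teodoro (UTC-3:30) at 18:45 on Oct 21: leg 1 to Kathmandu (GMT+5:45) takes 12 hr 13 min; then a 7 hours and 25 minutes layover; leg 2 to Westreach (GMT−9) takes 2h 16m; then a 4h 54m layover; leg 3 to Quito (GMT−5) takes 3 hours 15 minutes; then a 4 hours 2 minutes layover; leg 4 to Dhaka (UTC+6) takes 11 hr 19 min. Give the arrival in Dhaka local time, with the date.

Convert departure to UTC: 18:45 + 3:30 = 22:15 UTC on Oct 21.
Add 12 hours 13 minutes leg 1 → 10:28 UTC (Oct 22).
Add 7 hours 25 minutes layover in Kathmandu → 17:53 UTC.
Add 2 hours and 16 minutes leg 2 → 20:09 UTC.
Add 4 hours 54 minutes layover in Westreach → 01:03 UTC (Oct 23).
Add 3 hours and 15 minutes leg 3 → 04:18 UTC.
Add 4 hours 2 minutes layover in Quito → 08:20 UTC.
Add 11 hours 19 minutes leg 4 → 19:39 UTC.
Dhaka is UTC+6:00, so local arrival = 19:39 + 6:00 = 01:39 on Oct 24.

01:39 on October 24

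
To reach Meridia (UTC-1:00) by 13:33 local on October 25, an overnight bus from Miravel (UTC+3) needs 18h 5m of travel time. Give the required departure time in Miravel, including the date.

Target arrival in UTC: 13:33 + 1:00 = 14:33 on Oct 25.
Subtract 18 hours and 5 minutes → departure 20:28 UTC on Oct 24.
Miravel is UTC+3:00: 20:28 + 3:00 = 23:28 on Oct 24.

23:28 on October 24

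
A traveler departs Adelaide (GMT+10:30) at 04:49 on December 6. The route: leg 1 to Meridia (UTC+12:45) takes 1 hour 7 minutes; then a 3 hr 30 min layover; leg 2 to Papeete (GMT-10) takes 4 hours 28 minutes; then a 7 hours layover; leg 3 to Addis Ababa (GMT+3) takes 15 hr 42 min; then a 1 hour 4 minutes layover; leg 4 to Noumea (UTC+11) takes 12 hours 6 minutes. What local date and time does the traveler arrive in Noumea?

Convert departure to UTC: 04:49 − 10:30 = 18:19 UTC on Dec 5.
Add 1 hour 7 minutes leg 1 → 19:26 UTC.
Add 3 hours 30 minutes layover in Meridia → 22:56 UTC.
Add 4 hours and 28 minutes leg 2 → 03:24 UTC (Dec 6).
Add 7 hours layover in Papeete → 10:24 UTC.
Add 15 hours and 42 minutes leg 3 → 02:06 UTC (Dec 7).
Add 1 hour and 4 minutes layover in Addis Ababa → 03:10 UTC.
Add 12 hours 6 minutes leg 4 → 15:16 UTC.
Noumea is UTC+11:00, so local arrival = 15:16 + 11:00 = 02:16 on Dec 8.

02:16 on Dec 8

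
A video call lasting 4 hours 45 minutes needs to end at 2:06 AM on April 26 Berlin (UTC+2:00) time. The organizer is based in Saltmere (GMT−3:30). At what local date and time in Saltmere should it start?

3:51 PM on Apr 25

Target end time in UTC: 2:06 AM − 2:00 = 12:06 AM on Apr 26.
Subtract 4 hours and 45 minutes → start 7:21 PM UTC on Apr 25.
Saltmere is UTC−3:30: 7:21 PM − 3:30 = 3:51 PM on Apr 25.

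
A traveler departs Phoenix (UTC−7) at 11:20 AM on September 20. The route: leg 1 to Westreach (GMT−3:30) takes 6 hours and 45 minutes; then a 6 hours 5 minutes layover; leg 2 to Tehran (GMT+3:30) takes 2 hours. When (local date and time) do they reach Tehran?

Convert departure to UTC: 11:20 AM + 7:00 = 6:20 PM UTC on Sep 20.
Add 6 hours 45 minutes leg 1 → 1:05 AM UTC (Sep 21).
Add 6 hours 5 minutes layover in Westreach → 7:10 AM UTC.
Add 2 hours leg 2 → 9:10 AM UTC.
Tehran is UTC+3:30, so local arrival = 9:10 AM + 3:30 = 12:40 PM on Sep 21.

12:40 PM on Sep 21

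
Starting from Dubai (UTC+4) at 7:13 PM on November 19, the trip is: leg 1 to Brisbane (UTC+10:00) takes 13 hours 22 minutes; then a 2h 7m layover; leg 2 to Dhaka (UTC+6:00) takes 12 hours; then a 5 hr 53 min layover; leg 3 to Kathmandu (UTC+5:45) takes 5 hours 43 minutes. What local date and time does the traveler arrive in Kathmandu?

Convert departure to UTC: 7:13 PM − 4:00 = 3:13 PM UTC on Nov 19.
Add 13 hours 22 minutes leg 1 → 4:35 AM UTC (Nov 20).
Add 2 hours and 7 minutes layover in Brisbane → 6:42 AM UTC.
Add 12 hours leg 2 → 6:42 PM UTC.
Add 5 hours and 53 minutes layover in Dhaka → 12:35 AM UTC (Nov 21).
Add 5 hours 43 minutes leg 3 → 6:18 AM UTC.
Kathmandu is UTC+5:45, so local arrival = 6:18 AM + 5:45 = 12:03 PM on Nov 21.

12:03 PM on Nov 21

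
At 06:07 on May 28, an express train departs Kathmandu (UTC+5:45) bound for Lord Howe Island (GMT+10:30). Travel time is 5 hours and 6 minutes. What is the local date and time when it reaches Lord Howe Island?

Convert departure to UTC: 06:07 − 5:45 = 00:22 UTC on May 28.
Add 5 hours and 6 minutes travel time → 05:28 UTC.
Lord Howe Island is UTC+10:30, so local arrival = 05:28 + 10:30 = 15:58 on May 28.

15:58 on May 28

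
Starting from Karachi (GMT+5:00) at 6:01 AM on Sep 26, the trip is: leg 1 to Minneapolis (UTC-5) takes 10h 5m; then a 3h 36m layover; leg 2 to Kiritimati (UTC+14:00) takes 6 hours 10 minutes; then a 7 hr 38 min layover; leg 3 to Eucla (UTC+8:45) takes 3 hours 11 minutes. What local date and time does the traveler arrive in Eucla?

Convert departure to UTC: 6:01 AM − 5:00 = 1:01 AM UTC on Sep 26.
Add 10 hours and 5 minutes leg 1 → 11:06 AM UTC.
Add 3 hours and 36 minutes layover in Minneapolis → 2:42 PM UTC.
Add 6 hours and 10 minutes leg 2 → 8:52 PM UTC.
Add 7 hours and 38 minutes layover in Kiritimati → 4:30 AM UTC (Sep 27).
Add 3 hours and 11 minutes leg 3 → 7:41 AM UTC.
Eucla is UTC+8:45, so local arrival = 7:41 AM + 8:45 = 4:26 PM on Sep 27.

4:26 PM on September 27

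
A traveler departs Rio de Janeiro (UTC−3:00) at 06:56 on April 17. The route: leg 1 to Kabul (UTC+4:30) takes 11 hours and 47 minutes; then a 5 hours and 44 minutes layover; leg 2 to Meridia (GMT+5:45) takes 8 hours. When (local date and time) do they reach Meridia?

17:12 on April 18

Convert departure to UTC: 06:56 + 3:00 = 09:56 UTC on Apr 17.
Add 11 hours and 47 minutes leg 1 → 21:43 UTC.
Add 5 hours 44 minutes layover in Kabul → 03:27 UTC (Apr 18).
Add 8 hours leg 2 → 11:27 UTC.
Meridia is UTC+5:45, so local arrival = 11:27 + 5:45 = 17:12 on Apr 18.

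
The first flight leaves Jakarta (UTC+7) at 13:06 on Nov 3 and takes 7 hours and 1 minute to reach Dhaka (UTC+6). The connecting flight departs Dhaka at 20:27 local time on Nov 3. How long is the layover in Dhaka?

1 hour 20 minutes

Convert departure to UTC: 13:06 − 7:00 = 06:06 UTC on Nov 3.
Add 7 hours 1 minute flight time → 13:07 UTC.
Dhaka is UTC+6:00, so local arrival = 13:07 + 6:00 = 19:07 on Nov 3.
Layover = 20:27 − 19:07 = 1 hour 20 minutes.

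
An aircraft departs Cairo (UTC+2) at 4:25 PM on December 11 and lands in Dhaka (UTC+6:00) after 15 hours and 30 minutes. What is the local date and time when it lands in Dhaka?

Dhaka is 4:00 ahead of Cairo.
After 15 hours and 30 minutes it is 7:55 AM (Dec 12) in Cairo.
Shift by the zone difference: 7:55 AM + 4:00 = 11:55 AM on Dec 12 in Dhaka.

11:55 AM on December 12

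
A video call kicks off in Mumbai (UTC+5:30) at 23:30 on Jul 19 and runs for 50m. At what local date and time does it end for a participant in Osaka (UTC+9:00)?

Convert start to UTC: 23:30 − 5:30 = 18:00 UTC on Jul 19.
Add 50 minutes duration → 18:50 UTC.
Osaka is UTC+9:00, so local end time = 18:50 + 9:00 = 03:50 on Jul 20.

03:50 on July 20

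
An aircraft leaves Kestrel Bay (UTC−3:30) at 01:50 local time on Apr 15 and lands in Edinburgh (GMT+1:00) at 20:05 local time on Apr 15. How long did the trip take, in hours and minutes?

Departure in UTC: 01:50 + 3:30 = 05:20 on Apr 15.
Arrival in UTC: 20:05 − 1:00 = 19:05 on Apr 15.
Elapsed = 19:05 − 05:20 = 13 hours 45 minutes.

13 hours 45 minutes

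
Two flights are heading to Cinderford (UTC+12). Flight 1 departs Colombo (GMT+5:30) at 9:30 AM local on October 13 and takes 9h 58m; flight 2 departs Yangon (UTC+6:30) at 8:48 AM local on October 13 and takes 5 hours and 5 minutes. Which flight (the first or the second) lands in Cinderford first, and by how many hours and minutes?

Flight 1 in UTC: 9:30 AM − 5:30 = 4:00 AM on Oct 13.
+9 hours 58 minutes → arrive 1:58 PM UTC on Oct 13.
Flight 2 in UTC: 8:48 AM − 6:30 = 2:18 AM on Oct 13.
+5 hours and 5 minutes → arrive 7:23 AM UTC on Oct 13.
Flight 2 lands earlier by 6 hours 35 minutes.

the second, by 6 hours 35 minutes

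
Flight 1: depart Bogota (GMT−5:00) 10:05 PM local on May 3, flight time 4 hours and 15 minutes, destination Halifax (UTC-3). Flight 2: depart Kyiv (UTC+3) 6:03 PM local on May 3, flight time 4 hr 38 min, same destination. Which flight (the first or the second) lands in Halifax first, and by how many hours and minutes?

Flight 1 in UTC: 10:05 PM + 5:00 = 3:05 AM on May 4.
+4 hours and 15 minutes → arrive 7:20 AM UTC on May 4.
Flight 2 in UTC: 6:03 PM − 3:00 = 3:03 PM on May 3.
+4 hours 38 minutes → arrive 7:41 PM UTC on May 3.
Flight 2 lands earlier by 11 hours 39 minutes.

the second, by 11 hours 39 minutes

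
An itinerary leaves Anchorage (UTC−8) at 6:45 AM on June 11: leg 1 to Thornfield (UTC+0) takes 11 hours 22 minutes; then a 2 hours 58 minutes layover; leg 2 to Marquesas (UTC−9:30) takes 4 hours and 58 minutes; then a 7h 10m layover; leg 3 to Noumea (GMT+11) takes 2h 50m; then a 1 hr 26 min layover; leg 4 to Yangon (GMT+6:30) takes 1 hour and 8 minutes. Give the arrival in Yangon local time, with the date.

5:07 AM on June 13

Convert departure to UTC: 6:45 AM + 8:00 = 2:45 PM UTC on Jun 11.
Add 11 hours 22 minutes leg 1 → 2:07 AM UTC (Jun 12).
Add 2 hours and 58 minutes layover in Thornfield → 5:05 AM UTC.
Add 4 hours 58 minutes leg 2 → 10:03 AM UTC.
Add 7 hours and 10 minutes layover in Marquesas → 5:13 PM UTC.
Add 2 hours and 50 minutes leg 3 → 8:03 PM UTC.
Add 1 hour 26 minutes layover in Noumea → 9:29 PM UTC.
Add 1 hour 8 minutes leg 4 → 10:37 PM UTC.
Yangon is UTC+6:30, so local arrival = 10:37 PM + 6:30 = 5:07 AM on Jun 13.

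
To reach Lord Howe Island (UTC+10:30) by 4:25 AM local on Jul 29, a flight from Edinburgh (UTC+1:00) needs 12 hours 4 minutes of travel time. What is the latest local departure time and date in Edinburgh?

6:51 AM on Jul 28

Target arrival in UTC: 4:25 AM − 10:30 = 5:55 PM on Jul 28.
Subtract 12 hours 4 minutes → departure 5:51 AM UTC on Jul 28.
Edinburgh is UTC+1:00: 5:51 AM + 1:00 = 6:51 AM on Jul 28.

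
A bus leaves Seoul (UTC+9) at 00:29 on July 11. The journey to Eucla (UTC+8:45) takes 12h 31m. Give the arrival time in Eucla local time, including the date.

Eucla is 0:15 behind Seoul.
After 12 hours and 31 minutes it is 13:00 in Seoul.
Shift by the zone difference: 13:00 − 0:15 = 12:45 on Jul 11 in Eucla.

12:45 on July 11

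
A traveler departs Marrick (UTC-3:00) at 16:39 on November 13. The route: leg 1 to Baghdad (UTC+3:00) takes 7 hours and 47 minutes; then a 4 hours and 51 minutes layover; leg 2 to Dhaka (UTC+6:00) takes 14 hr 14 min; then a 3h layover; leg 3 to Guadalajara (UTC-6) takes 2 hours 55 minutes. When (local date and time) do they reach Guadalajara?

22:26 on Nov 14

Convert departure to UTC: 16:39 + 3:00 = 19:39 UTC on Nov 13.
Add 7 hours 47 minutes leg 1 → 03:26 UTC (Nov 14).
Add 4 hours and 51 minutes layover in Baghdad → 08:17 UTC.
Add 14 hours 14 minutes leg 2 → 22:31 UTC.
Add 3 hours layover in Dhaka → 01:31 UTC (Nov 15).
Add 2 hours and 55 minutes leg 3 → 04:26 UTC.
Guadalajara is UTC−6:00, so local arrival = 04:26 − 6:00 = 22:26 on Nov 14.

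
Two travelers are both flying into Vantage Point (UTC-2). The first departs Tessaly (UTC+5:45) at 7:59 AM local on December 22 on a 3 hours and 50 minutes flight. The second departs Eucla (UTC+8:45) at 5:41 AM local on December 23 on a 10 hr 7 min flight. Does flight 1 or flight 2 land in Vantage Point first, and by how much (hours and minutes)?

the first, by 24 hours 59 minutes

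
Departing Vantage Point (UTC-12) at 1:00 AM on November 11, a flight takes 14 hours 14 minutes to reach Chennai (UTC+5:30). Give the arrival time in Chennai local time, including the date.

8:44 AM on Nov 12

Convert departure to UTC: 1:00 AM + 12:00 = 1:00 PM UTC on Nov 11.
Add 14 hours 14 minutes travel time → 3:14 AM UTC (Nov 12).
Chennai is UTC+5:30, so local arrival = 3:14 AM + 5:30 = 8:44 AM on Nov 12.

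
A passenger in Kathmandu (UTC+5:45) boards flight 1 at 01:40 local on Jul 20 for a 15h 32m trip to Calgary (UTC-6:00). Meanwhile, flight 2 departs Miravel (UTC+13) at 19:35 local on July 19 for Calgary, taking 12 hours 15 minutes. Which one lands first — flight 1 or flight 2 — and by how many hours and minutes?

Flight 1 in UTC: 01:40 − 5:45 = 19:55 on Jul 19.
+15 hours 32 minutes → arrive 11:27 UTC on Jul 20.
Flight 2 in UTC: 19:35 − 13:00 = 06:35 on Jul 19.
+12 hours 15 minutes → arrive 18:50 UTC on Jul 19.
Flight 2 lands earlier by 16 hours 37 minutes.

the second, by 16 hours 37 minutes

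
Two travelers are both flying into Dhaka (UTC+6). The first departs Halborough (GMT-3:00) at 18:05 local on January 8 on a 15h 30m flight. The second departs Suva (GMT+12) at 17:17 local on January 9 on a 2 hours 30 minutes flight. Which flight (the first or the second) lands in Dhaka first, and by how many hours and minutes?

Flight 1 in UTC: 18:05 + 3:00 = 21:05 on Jan 8.
+15 hours 30 minutes → arrive 12:35 UTC on Jan 9.
Flight 2 in UTC: 17:17 − 12:00 = 05:17 on Jan 9.
+2 hours 30 minutes → arrive 07:47 UTC on Jan 9.
Flight 2 lands earlier by 4 hours 48 minutes.

the second, by 4 hours 48 minutes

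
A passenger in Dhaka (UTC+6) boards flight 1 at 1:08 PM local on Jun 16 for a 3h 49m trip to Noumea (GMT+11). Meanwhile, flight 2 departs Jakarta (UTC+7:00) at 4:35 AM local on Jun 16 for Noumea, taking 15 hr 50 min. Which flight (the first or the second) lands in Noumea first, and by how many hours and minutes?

the first, by 2 hours 28 minutes

Flight 1 in UTC: 1:08 PM − 6:00 = 7:08 AM on Jun 16.
+3 hours 49 minutes → arrive 10:57 AM UTC on Jun 16.
Flight 2 in UTC: 4:35 AM − 7:00 = 9:35 PM on Jun 15.
+15 hours 50 minutes → arrive 1:25 PM UTC on Jun 16.
Flight 1 lands earlier by 2 hours 28 minutes.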